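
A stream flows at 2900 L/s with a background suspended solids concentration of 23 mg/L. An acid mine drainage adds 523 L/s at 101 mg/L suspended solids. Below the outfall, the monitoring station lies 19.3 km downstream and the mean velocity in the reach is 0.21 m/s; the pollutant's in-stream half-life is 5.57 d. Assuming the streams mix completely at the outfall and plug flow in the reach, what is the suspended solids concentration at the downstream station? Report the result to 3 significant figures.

Mass balance: C = (2900·23.00 + 523.0·101.0) / 3423 = 119500/3423 = 34.92 mg/L.
Travel time t = 19.3·1000 / 0.21 = 91900 s = 25.53 h.
Half-life 5.57 d → k = ln 2 / 5.57 = 0.1244 d⁻¹.
First-order decay: C = 34.92·exp(−k·t) = 34.92·0.8760 = 30.59 mg/L.

30.6 mg/L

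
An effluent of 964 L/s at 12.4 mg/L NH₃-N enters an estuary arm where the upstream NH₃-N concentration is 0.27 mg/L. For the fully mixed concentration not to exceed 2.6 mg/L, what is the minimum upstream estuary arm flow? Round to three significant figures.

Set C_mix = 2.6: (Q·0.2700 + 964.0·12.40) / (Q + 964.0) = 2.6
→ Q = 964.0·(12.40 − 2.6)/(2.6 − 0.2700) = 4055 L/s.

4050 L/s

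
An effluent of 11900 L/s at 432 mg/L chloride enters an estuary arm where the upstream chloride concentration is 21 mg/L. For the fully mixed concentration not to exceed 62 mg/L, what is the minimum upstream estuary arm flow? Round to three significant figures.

Set C_mix = 62: (Q·21.00 + 11900·432.0) / (Q + 11900) = 62
→ Q = 11900·(432.0 − 62)/(62 − 21.00) = 107400 L/s.

107000 L/s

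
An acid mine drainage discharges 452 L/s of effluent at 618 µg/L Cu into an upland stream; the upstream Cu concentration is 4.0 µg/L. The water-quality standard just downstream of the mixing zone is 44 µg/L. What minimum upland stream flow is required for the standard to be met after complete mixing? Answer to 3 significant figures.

Set C_mix = 44: (Q·4.000 + 452.0·618.0) / (Q + 452.0) = 44
→ Q = 452.0·(618.0 − 44)/(44 − 4.000) = 6486 L/s.

6490 L/s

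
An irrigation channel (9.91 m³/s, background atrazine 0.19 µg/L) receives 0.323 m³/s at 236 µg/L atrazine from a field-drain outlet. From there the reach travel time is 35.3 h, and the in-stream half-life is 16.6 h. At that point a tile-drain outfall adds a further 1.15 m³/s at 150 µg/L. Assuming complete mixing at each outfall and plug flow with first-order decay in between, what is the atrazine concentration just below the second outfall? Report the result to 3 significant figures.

16.7 µg/L

Conservation of mass: C = (9.910·0.1900 + 0.3230·236.0) / 10.23 = 78.11/10.23 = 7.633 µg/L; combined flow 10.23 m³/s.
Half-life 16.6 h → k = ln 2 / 16.6 = 0.04176 h⁻¹ = 1.002 d⁻¹.
Decay over the reach: 7.633·exp(−kt) = 7.633·0.2290 = 1.748 µg/L.
Second outfall: C = (10.23·1.748 + 1.150·150.0)/11.38 = 16.73 µg/L.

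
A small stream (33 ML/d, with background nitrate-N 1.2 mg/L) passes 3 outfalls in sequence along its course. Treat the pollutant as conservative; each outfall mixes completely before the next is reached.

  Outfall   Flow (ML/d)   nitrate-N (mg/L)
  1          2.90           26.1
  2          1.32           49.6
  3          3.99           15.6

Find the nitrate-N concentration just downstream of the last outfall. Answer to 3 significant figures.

Outfall 1: combined Q = 35.90 ML/d; C = (33.00·1.200 + 2.900·26.10)/35.90 = 3.211 mg/L.
Outfall 2: combined Q = 37.22 ML/d; C = (35.90·3.211 + 1.320·49.60)/37.22 = 4.857 mg/L.
Outfall 3: combined Q = 41.21 ML/d; C = (37.22·4.857 + 3.990·15.60)/41.21 = 5.897 mg/L.

5.90 mg/L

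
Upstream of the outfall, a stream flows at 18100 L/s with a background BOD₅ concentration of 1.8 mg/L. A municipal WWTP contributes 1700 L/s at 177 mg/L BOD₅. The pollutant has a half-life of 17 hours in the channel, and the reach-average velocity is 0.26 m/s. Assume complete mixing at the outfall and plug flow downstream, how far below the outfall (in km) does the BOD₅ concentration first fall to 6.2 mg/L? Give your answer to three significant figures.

22.9 km

Conservation of mass: C = (18100·1.800 + 1700·177.0) / 19800 = 333500/19800 = 16.84 mg/L.
Half-life 17 h → k = ln 2 / 17 = 0.04077 h⁻¹ = 0.9786 d⁻¹.
Set 16.84·exp(−k·t) = 6.2 → t = ln(16.84/6.2)/k = 88240 s = 24.51 h.
Distance = v·t = 0.26·88240 = 22940 m = 22.94 km.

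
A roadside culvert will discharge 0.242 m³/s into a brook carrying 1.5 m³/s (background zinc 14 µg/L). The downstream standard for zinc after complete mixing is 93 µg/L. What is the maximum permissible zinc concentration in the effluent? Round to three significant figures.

583 µg/L

At the limit, (Qr·Cr + Qe·Cₑ)/(Qr + Qe) = 93:
Cₑ = (1.742·93 − 1.500·14.00) / 0.2420 = 582.7 µg/L.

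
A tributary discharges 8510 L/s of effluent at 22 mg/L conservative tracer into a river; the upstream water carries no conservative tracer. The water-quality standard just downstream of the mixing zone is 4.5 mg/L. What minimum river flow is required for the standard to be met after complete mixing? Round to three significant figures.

33100 L/s

Set C_mix = 4.5: (Q·0 + 8510·22.00) / (Q + 8510) = 4.5
→ Q = 8510·(22.00 − 4.5)/(4.5 − 0) = 33090 L/s.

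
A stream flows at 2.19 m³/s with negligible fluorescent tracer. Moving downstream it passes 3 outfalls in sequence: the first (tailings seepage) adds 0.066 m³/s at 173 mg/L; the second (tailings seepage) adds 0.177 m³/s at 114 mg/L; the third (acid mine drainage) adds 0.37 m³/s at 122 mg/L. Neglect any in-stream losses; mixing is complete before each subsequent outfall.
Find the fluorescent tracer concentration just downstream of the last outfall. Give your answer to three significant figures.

27.4 mg/L

Below outfall 1: Q → 2.256 m³/s, C = (2.190·0 + 0.06600·173.0)/2.256 = 5.061 mg/L.
Below outfall 2: Q → 2.433 m³/s, C = (2.256·5.061 + 0.1770·114.0)/2.433 = 12.99 mg/L.
Below outfall 3: Q → 2.803 m³/s, C = (2.433·12.99 + 0.3700·122.0)/2.803 = 27.38 mg/L.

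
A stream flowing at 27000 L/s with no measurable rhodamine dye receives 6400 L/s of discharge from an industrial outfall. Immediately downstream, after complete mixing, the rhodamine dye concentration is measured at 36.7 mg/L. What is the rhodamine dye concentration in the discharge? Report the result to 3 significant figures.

192 mg/L

Mass balance: 27000·0 + 6400·Cₑ = 33400·36.70
→ Cₑ = (33400·36.70 − 27000·0) / 6400 = 191.5 mg/L.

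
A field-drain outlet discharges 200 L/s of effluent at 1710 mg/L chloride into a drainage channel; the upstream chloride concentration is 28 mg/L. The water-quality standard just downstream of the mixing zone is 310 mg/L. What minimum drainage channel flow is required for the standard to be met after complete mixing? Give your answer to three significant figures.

Set C_mix = 310: (Q·28.00 + 200.0·1710) / (Q + 200.0) = 310
→ Q = 200.0·(1710 − 310)/(310 − 28.00) = 992.9 L/s.

993 L/s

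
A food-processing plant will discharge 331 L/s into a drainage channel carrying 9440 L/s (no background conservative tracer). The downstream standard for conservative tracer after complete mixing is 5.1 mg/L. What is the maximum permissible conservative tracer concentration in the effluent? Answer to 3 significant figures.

At the limit, (Qr·Cr + Qe·Cₑ)/(Qr + Qe) = 5.1:
Cₑ = (9771·5.1 − 9440·0) / 331.0 = 150.6 mg/L.

151 mg/L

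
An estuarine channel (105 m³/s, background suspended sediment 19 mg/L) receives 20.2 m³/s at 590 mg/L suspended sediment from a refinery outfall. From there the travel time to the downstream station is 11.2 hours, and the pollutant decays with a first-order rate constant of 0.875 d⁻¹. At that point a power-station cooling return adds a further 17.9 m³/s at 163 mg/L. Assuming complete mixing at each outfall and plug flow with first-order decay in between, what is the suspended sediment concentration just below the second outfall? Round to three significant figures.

85.0 mg/L

After mixing, C = (105.0·19.00 + 20.20·590.0) / 125.2 = 13910/125.2 = 111.1 mg/L; combined flow 125.2 m³/s.
First-order decay: C = 111.1·exp(−k·t) = 111.1·0.6648 = 73.87 mg/L.
Second outfall: C = (125.2·73.87 + 17.90·163.0)/143.1 = 85.02 mg/L.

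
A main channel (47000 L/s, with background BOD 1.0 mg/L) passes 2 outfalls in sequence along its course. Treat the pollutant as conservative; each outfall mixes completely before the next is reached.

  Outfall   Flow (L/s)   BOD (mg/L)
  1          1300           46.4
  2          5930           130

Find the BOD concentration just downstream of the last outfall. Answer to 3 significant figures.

Below outfall 1: Q → 48300 L/s, C = (47000·1.000 + 1300·46.40)/48300 = 2.222 mg/L.
Below outfall 2: Q → 54230 L/s, C = (48300·2.222 + 5930·130.0)/54230 = 16.19 mg/L.

16.2 mg/L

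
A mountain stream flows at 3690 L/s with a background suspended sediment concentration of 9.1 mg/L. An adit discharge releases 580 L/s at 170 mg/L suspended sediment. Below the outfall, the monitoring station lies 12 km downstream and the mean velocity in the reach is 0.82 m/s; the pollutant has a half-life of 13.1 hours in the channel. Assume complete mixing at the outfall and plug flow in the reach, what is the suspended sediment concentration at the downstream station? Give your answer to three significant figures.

25.0 mg/L

Mixed concentration C = ΣQC/ΣQ = (3690·9.100 + 580.0·170.0) / 4270 = 132200/4270 = 30.96 mg/L.
Travel time t = 12·1000 / 0.82 = 14630 s = 4.065 h.
Half-life 13.1 h → k = ln 2 / 13.1 = 0.05291 h⁻¹ = 1.270 d⁻¹.
After decay, C = 30.96 × e^(−kt) = 30.96 × 0.8065 = 24.96 mg/L.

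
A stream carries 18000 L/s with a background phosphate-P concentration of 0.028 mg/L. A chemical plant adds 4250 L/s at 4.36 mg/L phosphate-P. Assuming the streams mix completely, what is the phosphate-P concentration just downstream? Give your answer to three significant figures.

0.855 mg/L

Flow-weighted average: C = (18000·0.02800 + 4250·4.360) / 22250 = 19030/22250 = 0.8555 mg/L.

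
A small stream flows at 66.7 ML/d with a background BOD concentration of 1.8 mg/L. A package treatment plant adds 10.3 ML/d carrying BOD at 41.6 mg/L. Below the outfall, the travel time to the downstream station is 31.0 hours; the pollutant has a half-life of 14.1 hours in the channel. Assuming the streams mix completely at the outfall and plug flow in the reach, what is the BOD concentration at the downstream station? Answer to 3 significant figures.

Conservation of mass: C = (66.70·1.800 + 10.30·41.60) / 77.00 = 548.5/77.00 = 7.124 mg/L.
Half-life 14.1 h → k = ln 2 / 14.1 = 0.04916 h⁻¹ = 1.180 d⁻¹.
Decay over the reach: 7.124·exp(−kt) = 7.124·0.2179 = 1.552 mg/L.

1.55 mg/L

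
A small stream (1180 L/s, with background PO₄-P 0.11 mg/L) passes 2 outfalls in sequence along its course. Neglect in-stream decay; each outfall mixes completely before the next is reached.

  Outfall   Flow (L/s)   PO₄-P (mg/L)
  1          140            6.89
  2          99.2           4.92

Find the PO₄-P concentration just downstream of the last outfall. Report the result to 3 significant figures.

Below outfall 1: Q → 1320 L/s, C = (1180·0.1100 + 140.0·6.890)/1320 = 0.8291 mg/L.
Below outfall 2: Q → 1419 L/s, C = (1320·0.8291 + 99.20·4.920)/1419 = 1.115 mg/L.

1.12 mg/L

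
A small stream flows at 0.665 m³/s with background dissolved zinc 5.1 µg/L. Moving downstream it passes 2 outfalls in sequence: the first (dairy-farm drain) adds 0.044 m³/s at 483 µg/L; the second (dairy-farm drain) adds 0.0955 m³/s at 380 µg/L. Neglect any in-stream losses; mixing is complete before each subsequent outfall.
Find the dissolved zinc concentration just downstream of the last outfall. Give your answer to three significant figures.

Below outfall 1: Q → 0.7090 m³/s, C = (0.6650·5.100 + 0.04400·483.0)/0.7090 = 34.76 µg/L.
Below outfall 2: Q → 0.8045 m³/s, C = (0.7090·34.76 + 0.09550·380.0)/0.8045 = 75.74 µg/L.

75.7 µg/L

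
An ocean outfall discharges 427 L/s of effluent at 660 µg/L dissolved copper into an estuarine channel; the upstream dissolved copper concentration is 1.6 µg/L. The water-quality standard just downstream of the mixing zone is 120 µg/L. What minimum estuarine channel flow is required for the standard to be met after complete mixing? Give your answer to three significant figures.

1950 L/s

Set C_mix = 120: (Q·1.600 + 427.0·660.0) / (Q + 427.0) = 120
→ Q = 427.0·(660.0 − 120)/(120 − 1.600) = 1947 L/s.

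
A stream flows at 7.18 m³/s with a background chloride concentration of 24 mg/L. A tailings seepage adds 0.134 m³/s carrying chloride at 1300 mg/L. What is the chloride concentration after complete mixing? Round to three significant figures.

Mass balance: C = (7.180·24.00 + 0.1340·1300) / 7.314 = 346.5/7.314 = 47.38 mg/L.

47.4 mg/L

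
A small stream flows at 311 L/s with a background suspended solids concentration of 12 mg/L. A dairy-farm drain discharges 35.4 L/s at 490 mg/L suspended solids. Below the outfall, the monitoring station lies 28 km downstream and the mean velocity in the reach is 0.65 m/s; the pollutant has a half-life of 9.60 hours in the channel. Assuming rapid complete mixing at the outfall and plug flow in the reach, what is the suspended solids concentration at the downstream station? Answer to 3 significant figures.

Mixed concentration C = ΣQC/ΣQ = (311.0·12.00 + 35.40·490.0) / 346.4 = 21080/346.4 = 60.85 mg/L.
Travel time t = 28·1000 / 0.65 = 43080 s = 11.97 h.
Half-life 9.60 h → k = ln 2 / 9.60 = 0.07220 h⁻¹ = 1.733 d⁻¹.
After decay, C = 60.85 × e^(−kt) = 60.85 × 0.4215 = 25.65 mg/L.

25.6 mg/L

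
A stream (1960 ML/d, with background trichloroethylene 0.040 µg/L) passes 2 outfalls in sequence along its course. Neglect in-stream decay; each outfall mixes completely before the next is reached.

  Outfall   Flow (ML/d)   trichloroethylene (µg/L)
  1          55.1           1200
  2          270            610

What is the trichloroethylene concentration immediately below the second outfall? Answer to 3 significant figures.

101 µg/L

Outfall 1: combined Q = 2015 ML/d; C = (1960·0.04000 + 55.10·1200)/2015 = 32.85 µg/L.
Outfall 2: combined Q = 2285 ML/d; C = (2015·32.85 + 270.0·610.0)/2285 = 101.0 µg/L.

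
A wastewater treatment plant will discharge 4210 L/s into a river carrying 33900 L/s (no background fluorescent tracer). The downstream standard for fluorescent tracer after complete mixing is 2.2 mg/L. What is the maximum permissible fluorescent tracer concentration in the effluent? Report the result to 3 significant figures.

At the limit, (Qr·Cr + Qe·Cₑ)/(Qr + Qe) = 2.2:
Cₑ = (38110·2.2 − 33900·0) / 4210 = 19.91 mg/L.

19.9 mg/L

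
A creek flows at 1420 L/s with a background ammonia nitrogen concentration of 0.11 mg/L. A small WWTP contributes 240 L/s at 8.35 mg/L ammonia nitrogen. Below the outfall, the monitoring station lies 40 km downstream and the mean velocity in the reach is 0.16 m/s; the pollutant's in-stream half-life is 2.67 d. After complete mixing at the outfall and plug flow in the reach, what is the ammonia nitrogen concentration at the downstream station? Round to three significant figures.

Flow-weighted average: C = (1420·0.1100 + 240.0·8.350) / 1660 = 2160/1660 = 1.301 mg/L.
Travel time t = 40·1000 / 0.16 = 250000 s = 69.44 h.
Half-life 2.67 d → k = ln 2 / 2.67 = 0.2596 d⁻¹.
Applying C = C₀e^(−kt): 1.301 × 0.4718 = 0.6140 mg/L.

0.614 mg/L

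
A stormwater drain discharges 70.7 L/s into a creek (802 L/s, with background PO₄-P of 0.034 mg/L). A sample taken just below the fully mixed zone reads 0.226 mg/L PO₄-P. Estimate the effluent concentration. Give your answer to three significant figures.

2.40 mg/L

Mass balance: 802.0·0.03400 + 70.70·Cₑ = 872.7·0.2260
→ Cₑ = (872.7·0.2260 − 802.0·0.03400) / 70.70 = 2.404 mg/L.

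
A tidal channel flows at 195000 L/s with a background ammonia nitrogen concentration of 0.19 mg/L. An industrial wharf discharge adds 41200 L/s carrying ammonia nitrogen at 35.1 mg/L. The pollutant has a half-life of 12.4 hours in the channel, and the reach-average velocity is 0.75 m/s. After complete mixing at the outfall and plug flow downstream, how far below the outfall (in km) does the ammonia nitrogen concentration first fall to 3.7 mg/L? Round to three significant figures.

25.5 km

Mixed concentration C = ΣQC/ΣQ = (195000·0.1900 + 41200·35.10) / 236200 = 1483000/236200 = 6.279 mg/L.
Half-life 12.4 h → k = ln 2 / 12.4 = 0.05590 h⁻¹ = 1.342 d⁻¹.
Set 6.279·exp(−k·t) = 3.7 → t = ln(6.279/3.7)/k = 34060 s = 9.462 h.
Distance = v·t = 0.75·34060 = 25550 m = 25.55 km.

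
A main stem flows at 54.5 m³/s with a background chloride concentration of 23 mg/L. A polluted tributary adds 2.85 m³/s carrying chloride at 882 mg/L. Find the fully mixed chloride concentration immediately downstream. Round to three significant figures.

Flow-weighted average: C = (54.50·23.00 + 2.850·882.0) / 57.35 = 3767/57.35 = 65.69 mg/L.

65.7 mg/L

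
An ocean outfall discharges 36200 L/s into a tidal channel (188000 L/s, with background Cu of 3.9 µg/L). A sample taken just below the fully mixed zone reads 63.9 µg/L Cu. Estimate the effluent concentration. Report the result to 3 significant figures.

Mass balance: 188000·3.900 + 36200·Cₑ = 224200·63.90
→ Cₑ = (224200·63.90 − 188000·3.900) / 36200 = 375.5 µg/L.

376 µg/L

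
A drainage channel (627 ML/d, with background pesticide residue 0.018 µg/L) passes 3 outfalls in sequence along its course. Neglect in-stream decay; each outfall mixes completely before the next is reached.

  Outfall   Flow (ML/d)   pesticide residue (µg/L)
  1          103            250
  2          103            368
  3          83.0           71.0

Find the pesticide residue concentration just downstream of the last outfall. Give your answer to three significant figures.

Below outfall 1: Q → 730.0 ML/d, C = (627.0·0.01800 + 103.0·250.0)/730.0 = 35.29 µg/L.
Below outfall 2: Q → 833.0 ML/d, C = (730.0·35.29 + 103.0·368.0)/833.0 = 76.43 µg/L.
Below outfall 3: Q → 916.0 ML/d, C = (833.0·76.43 + 83.00·71.00)/916.0 = 75.94 µg/L.

75.9 µg/L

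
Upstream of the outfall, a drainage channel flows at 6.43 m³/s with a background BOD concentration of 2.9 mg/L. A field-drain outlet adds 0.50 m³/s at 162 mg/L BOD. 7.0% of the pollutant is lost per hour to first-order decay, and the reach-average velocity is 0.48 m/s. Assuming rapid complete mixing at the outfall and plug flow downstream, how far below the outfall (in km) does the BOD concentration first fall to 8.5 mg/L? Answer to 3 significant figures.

Mass balance: C = (6.430·2.900 + 0.5000·162.0) / 6.930 = 99.65/6.930 = 14.38 mg/L.
7.0%/h lost → k = −ln(1 − 0.07) = 0.07257 h⁻¹.
Set 14.38·exp(−k·t) = 8.5 → t = ln(14.38/8.5)/k = 26080 s = 7.244 h.
Distance = v·t = 0.48·26080 = 12520 m = 12.52 km.

12.5 km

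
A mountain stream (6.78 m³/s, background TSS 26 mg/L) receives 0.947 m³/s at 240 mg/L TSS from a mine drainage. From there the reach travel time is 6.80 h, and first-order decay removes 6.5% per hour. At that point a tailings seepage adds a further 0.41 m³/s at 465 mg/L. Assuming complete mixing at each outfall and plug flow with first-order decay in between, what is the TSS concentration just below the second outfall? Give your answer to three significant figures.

After mixing, C = (6.780·26.00 + 0.9470·240.0) / 7.727 = 403.6/7.727 = 52.23 mg/L; combined flow 7.727 m³/s.
6.5%/h lost → k = −ln(1 − 0.065) = 0.06721 h⁻¹.
After decay, C = 52.23 × e^(−kt) = 52.23 × 0.6332 = 33.07 mg/L.
At the second outfall, C = (7.727·33.07 + 0.4100·465.0) / (7.727 + 0.4100) = 54.83 mg/L.

54.8 mg/L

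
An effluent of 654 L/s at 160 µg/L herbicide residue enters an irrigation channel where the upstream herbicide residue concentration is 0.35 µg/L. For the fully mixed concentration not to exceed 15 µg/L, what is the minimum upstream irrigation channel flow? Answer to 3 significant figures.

6470 L/s

Set C_mix = 15: (Q·0.3500 + 654.0·160.0) / (Q + 654.0) = 15
→ Q = 654.0·(160.0 − 15)/(15 − 0.3500) = 6473 L/s.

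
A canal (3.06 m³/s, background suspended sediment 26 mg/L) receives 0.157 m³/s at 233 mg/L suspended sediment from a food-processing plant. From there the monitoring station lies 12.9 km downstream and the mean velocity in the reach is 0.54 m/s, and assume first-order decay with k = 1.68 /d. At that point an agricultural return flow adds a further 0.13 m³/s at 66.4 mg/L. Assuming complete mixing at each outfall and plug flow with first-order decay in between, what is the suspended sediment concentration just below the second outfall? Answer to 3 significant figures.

24.4 mg/L

Flow-weighted average: C = (3.060·26.00 + 0.1570·233.0) / 3.217 = 116.1/3.217 = 36.10 mg/L; combined flow 3.217 m³/s.
Travel time t = 12.9·1000 / 0.54 = 23890 s = 6.636 h.
First-order decay: C = 36.10·exp(−k·t) = 36.10·0.6284 = 22.69 mg/L.
At the second outfall, C = (3.217·22.69 + 0.1300·66.40) / (3.217 + 0.1300) = 24.39 mg/L.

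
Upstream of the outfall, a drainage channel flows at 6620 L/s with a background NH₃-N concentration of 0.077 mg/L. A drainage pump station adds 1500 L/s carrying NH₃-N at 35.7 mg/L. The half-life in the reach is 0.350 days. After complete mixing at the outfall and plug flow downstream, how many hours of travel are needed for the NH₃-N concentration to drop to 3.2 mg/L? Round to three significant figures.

8.88 h

Mixed concentration C = ΣQC/ΣQ = (6620·0.07700 + 1500·35.70) / 8120 = 54060/8120 = 6.658 mg/L.
Half-life 0.350 d → k = ln 2 / 0.350 = 1.980 d⁻¹.
6.658·exp(−k·t) = 3.2 → t = ln(6.658/3.2)/k = 31960 s = 8.878 h.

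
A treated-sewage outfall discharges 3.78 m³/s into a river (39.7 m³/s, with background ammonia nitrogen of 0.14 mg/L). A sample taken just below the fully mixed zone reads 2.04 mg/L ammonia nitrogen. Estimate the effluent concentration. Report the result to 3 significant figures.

22.0 mg/L

Mass balance: 39.70·0.1400 + 3.780·Cₑ = 43.48·2.040
→ Cₑ = (43.48·2.040 − 39.70·0.1400) / 3.780 = 22.00 mg/L.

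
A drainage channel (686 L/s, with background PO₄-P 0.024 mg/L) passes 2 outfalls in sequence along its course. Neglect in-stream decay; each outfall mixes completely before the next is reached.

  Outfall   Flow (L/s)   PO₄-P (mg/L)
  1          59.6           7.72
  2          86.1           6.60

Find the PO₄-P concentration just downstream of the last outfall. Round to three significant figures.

1.26 mg/L

Outfall 1: combined Q = 745.6 L/s; C = (686.0·0.02400 + 59.60·7.720)/745.6 = 0.6392 mg/L.
Outfall 2: combined Q = 831.7 L/s; C = (745.6·0.6392 + 86.10·6.600)/831.7 = 1.256 mg/L.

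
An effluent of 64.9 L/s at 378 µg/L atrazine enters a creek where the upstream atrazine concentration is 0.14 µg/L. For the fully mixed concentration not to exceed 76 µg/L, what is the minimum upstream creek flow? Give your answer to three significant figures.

258 L/s

Set C_mix = 76: (Q·0.1400 + 64.90·378.0) / (Q + 64.90) = 76
→ Q = 64.90·(378.0 − 76)/(76 − 0.1400) = 258.4 L/s.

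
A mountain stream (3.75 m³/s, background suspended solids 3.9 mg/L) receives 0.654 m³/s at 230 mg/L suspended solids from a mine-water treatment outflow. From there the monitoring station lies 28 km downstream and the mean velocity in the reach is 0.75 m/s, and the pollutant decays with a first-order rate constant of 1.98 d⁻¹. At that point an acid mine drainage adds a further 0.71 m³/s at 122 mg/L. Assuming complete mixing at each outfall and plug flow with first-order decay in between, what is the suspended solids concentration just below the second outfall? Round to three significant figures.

30.7 mg/L

After mixing, C = (3.750·3.900 + 0.6540·230.0) / 4.404 = 165.0/4.404 = 37.48 mg/L; combined flow 4.404 m³/s.
Travel time t = 28·1000 / 0.75 = 37330 s = 10.37 h.
After decay, C = 37.48 × e^(−kt) = 37.48 × 0.4250 = 15.93 mg/L.
Second outfall: C = (4.404·15.93 + 0.7100·122.0)/5.114 = 30.66 mg/L.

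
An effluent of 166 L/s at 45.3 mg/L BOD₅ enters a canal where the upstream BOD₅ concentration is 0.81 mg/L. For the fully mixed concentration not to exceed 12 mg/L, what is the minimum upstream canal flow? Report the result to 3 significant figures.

494 L/s

Set C_mix = 12: (Q·0.8100 + 166.0·45.30) / (Q + 166.0) = 12
→ Q = 166.0·(45.30 − 12)/(12 − 0.8100) = 494.0 L/s.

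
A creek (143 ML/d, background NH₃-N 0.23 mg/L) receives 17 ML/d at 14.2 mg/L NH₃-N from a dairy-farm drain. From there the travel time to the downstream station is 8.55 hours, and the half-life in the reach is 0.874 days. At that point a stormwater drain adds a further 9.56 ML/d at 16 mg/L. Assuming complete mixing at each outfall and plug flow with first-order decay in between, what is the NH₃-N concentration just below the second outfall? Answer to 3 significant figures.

Conservation of mass: C = (143.0·0.2300 + 17.00·14.20) / 160.0 = 274.3/160.0 = 1.714 mg/L; combined flow 160.0 ML/d.
Half-life 0.874 d → k = ln 2 / 0.874 = 0.7931 d⁻¹.
After decay, C = 1.714 × e^(−kt) = 1.714 × 0.7539 = 1.292 mg/L.
At the second outfall, C = (160.0·1.292 + 9.560·16.00) / (160.0 + 9.560) = 2.122 mg/L.

2.12 mg/L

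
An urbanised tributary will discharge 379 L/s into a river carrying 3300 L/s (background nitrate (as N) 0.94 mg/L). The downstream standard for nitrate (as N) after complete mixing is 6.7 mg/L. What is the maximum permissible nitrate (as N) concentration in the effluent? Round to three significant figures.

56.9 mg/L

At the limit, (Qr·Cr + Qe·Cₑ)/(Qr + Qe) = 6.7:
Cₑ = (3679·6.7 − 3300·0.9400) / 379.0 = 56.85 mg/L.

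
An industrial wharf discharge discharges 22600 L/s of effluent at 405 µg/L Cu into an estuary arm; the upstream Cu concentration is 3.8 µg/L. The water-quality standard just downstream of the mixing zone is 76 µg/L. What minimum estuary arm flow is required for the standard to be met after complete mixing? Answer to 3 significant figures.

Set C_mix = 76: (Q·3.800 + 22600·405.0) / (Q + 22600) = 76
→ Q = 22600·(405.0 − 76)/(76 − 3.800) = 103000 L/s.

103000 L/s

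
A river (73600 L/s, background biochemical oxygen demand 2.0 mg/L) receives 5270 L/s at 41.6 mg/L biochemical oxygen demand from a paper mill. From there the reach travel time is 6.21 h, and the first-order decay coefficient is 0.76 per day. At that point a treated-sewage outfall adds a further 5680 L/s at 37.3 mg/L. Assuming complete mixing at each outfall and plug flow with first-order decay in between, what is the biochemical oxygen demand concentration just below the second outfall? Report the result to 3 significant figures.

Mixed concentration C = ΣQC/ΣQ = (73600·2.000 + 5270·41.60) / 78870 = 366400/78870 = 4.646 mg/L; combined flow 78870 L/s.
After decay, C = 4.646 × e^(−kt) = 4.646 × 0.8215 = 3.817 mg/L.
At the second outfall, C = (78870·3.817 + 5680·37.30) / (78870 + 5680) = 6.066 mg/L.

6.07 mg/L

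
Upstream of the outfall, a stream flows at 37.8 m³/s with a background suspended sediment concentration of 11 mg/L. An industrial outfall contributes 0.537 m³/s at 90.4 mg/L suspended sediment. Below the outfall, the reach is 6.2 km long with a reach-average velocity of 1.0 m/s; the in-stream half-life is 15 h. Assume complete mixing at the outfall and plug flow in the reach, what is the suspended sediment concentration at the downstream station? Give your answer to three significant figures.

Flow-weighted average: C = (37.80·11.00 + 0.5370·90.40) / 38.34 = 464.3/38.34 = 12.11 mg/L.
Travel time t = 6.2·1000 / 1.0 = 6200 s = 1.722 h.
Half-life 15 h → k = ln 2 / 15 = 0.04621 h⁻¹ = 1.109 d⁻¹.
First-order decay: C = 12.11·exp(−k·t) = 12.11·0.9235 = 11.19 mg/L.

11.2 mg/L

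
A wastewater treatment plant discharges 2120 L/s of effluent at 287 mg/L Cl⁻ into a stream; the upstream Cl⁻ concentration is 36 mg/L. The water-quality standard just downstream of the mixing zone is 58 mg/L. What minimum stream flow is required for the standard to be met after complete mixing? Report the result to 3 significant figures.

Set C_mix = 58: (Q·36.00 + 2120·287.0) / (Q + 2120) = 58
→ Q = 2120·(287.0 − 58)/(58 − 36.00) = 22070 L/s.

22100 L/s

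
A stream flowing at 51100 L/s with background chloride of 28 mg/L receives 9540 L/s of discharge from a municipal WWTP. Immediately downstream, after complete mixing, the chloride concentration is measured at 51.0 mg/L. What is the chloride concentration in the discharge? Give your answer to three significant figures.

Mass balance: 51100·28.00 + 9540·Cₑ = 60640·51.00
→ Cₑ = (60640·51.00 − 51100·28.00) / 9540 = 174.2 mg/L.

174 mg/L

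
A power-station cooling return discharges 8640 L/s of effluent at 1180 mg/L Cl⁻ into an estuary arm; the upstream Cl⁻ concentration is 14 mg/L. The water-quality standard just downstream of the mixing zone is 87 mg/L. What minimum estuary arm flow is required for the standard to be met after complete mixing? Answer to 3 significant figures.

129000 L/s

Set C_mix = 87: (Q·14.00 + 8640·1180) / (Q + 8640) = 87
→ Q = 8640·(1180 − 87)/(87 − 14.00) = 129400 L/s.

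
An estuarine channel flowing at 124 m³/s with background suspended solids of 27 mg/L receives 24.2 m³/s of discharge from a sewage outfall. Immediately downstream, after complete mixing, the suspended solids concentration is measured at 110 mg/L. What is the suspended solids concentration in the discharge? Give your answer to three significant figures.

Mass balance: 124.0·27.00 + 24.20·Cₑ = 148.2·110.0
→ Cₑ = (148.2·110.0 − 124.0·27.00) / 24.20 = 535.3 mg/L.

535 mg/L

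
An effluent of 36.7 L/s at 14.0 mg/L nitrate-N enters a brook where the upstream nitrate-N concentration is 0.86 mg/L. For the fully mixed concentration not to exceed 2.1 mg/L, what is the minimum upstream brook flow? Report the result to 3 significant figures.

Set C_mix = 2.1: (Q·0.8600 + 36.70·14.00) / (Q + 36.70) = 2.1
→ Q = 36.70·(14.00 − 2.1)/(2.1 − 0.8600) = 352.2 L/s.

352 L/s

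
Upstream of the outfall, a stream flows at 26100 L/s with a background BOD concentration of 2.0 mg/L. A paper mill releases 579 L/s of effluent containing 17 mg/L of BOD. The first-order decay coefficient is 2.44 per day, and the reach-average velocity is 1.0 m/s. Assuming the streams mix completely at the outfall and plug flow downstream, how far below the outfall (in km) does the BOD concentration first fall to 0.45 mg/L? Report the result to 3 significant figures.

58.2 km

Mixed concentration C = ΣQC/ΣQ = (26100·2.000 + 579.0·17.00) / 26680 = 62040/26680 = 2.326 mg/L.
Set 2.326·exp(−k·t) = 0.45 → t = ln(2.326/0.45)/k = 58160 s = 16.16 h.
Distance = v·t = 1.0·58160 = 58160 m = 58.16 km.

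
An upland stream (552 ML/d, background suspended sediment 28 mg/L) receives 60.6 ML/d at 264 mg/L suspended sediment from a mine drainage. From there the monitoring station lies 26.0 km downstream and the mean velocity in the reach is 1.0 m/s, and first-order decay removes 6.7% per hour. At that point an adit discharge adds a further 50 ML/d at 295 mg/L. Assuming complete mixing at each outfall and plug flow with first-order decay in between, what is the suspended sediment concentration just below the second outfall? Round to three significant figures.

51.0 mg/L

Flow-weighted average: C = (552.0·28.00 + 60.60·264.0) / 612.6 = 31450/612.6 = 51.35 mg/L; combined flow 612.6 ML/d.
Travel time t = 26.0·1000 / 1.0 = 26000 s = 7.222 h.
6.7%/h lost → k = −ln(1 − 0.067) = 0.06935 h⁻¹.
After decay, C = 51.35 × e^(−kt) = 51.35 × 0.6060 = 31.12 mg/L.
At the second outfall, C = (612.6·31.12 + 50.00·295.0) / (612.6 + 50.00) = 51.03 mg/L.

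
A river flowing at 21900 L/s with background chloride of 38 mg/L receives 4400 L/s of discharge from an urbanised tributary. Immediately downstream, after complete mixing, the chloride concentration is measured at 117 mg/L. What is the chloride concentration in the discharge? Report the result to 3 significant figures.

510 mg/L

Mass balance: 21900·38.00 + 4400·Cₑ = 26300·117.0
→ Cₑ = (26300·117.0 − 21900·38.00) / 4400 = 510.2 mg/L.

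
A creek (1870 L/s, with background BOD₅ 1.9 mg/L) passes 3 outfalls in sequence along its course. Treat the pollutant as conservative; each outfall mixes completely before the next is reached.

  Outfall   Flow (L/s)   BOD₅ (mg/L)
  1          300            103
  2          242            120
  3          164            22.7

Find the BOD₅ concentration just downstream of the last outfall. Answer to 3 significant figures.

Below outfall 1: Q → 2170 L/s, C = (1870·1.900 + 300.0·103.0)/2170 = 15.88 mg/L.
Below outfall 2: Q → 2412 L/s, C = (2170·15.88 + 242.0·120.0)/2412 = 26.32 mg/L.
Below outfall 3: Q → 2576 L/s, C = (2412·26.32 + 164.0·22.70)/2576 = 26.09 mg/L.

26.1 mg/L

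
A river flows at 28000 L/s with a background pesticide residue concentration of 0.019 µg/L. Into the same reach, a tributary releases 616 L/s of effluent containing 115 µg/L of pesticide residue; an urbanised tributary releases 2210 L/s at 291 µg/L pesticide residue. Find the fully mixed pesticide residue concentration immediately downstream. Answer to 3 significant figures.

Mixed concentration C = ΣQC/ΣQ = (28000·0.01900 + 616.0·115.0 + 2210·291.0) / 30830 = 714500/30830 = 23.18 µg/L.

23.2 µg/L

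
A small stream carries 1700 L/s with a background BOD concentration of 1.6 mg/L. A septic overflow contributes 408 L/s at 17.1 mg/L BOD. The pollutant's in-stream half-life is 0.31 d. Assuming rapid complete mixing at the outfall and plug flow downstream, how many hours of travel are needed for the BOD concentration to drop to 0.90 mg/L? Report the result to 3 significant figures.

Conservation of mass: C = (1700·1.600 + 408.0·17.10) / 2108 = 9697/2108 = 4.600 mg/L.
Half-life 0.31 d → k = ln 2 / 0.31 = 2.236 d⁻¹.
4.600·exp(−k·t) = 0.90 → t = ln(4.600/0.90)/k = 63040 s = 17.51 h.

17.5 h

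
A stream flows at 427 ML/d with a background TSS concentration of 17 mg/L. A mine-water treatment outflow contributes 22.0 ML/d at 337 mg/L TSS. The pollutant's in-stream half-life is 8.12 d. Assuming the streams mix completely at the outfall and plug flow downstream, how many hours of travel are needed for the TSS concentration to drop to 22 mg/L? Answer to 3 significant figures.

Mixed concentration C = ΣQC/ΣQ = (427.0·17.00 + 22.00·337.0) / 449.0 = 14670/449.0 = 32.68 mg/L.
Half-life 8.12 d → k = ln 2 / 8.12 = 0.08536 d⁻¹.
32.68·exp(−k·t) = 22 → t = ln(32.68/22)/k = 400500 s = 111.3 h.

111 h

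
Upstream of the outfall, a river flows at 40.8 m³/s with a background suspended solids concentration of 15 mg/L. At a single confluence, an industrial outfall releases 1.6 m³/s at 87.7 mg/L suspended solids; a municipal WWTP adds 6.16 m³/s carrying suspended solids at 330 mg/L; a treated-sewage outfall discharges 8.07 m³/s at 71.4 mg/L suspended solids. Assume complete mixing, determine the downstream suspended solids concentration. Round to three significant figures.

Flow-weighted average: C = (40.80·15.00 + 1.600·87.70 + 6.160·330.0 + 8.070·71.40) / 56.63 = 3361/56.63 = 59.36 mg/L.

59.4 mg/L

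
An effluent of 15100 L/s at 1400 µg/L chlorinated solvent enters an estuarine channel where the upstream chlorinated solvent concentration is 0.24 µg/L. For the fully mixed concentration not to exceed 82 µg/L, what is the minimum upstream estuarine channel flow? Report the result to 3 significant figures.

Set C_mix = 82: (Q·0.2400 + 15100·1400) / (Q + 15100) = 82
→ Q = 15100·(1400 − 82)/(82 − 0.2400) = 243400 L/s.

243000 L/s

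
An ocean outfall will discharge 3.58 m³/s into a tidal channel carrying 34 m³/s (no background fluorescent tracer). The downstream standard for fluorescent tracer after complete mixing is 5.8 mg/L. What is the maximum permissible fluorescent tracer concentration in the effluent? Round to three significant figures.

60.9 mg/L

At the limit, (Qr·Cr + Qe·Cₑ)/(Qr + Qe) = 5.8:
Cₑ = (37.58·5.8 − 34.00·0) / 3.580 = 60.88 mg/L.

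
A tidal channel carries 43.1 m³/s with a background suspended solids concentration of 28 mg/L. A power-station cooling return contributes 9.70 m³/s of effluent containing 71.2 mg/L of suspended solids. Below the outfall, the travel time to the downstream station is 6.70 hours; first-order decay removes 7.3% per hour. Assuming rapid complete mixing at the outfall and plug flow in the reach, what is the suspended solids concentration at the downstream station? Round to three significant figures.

21.6 mg/L

After mixing, C = (43.10·28.00 + 9.700·71.20) / 52.80 = 1897/52.80 = 35.94 mg/L.
7.3%/h lost → k = −ln(1 − 0.073) = 0.07580 h⁻¹.
Applying C = C₀e^(−kt): 35.94 × 0.6018 = 21.63 mg/L.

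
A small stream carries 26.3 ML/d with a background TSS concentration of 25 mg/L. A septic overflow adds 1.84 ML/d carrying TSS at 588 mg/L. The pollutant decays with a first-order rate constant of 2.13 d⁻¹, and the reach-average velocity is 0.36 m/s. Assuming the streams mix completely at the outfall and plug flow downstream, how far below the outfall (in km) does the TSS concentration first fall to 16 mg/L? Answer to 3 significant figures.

After mixing, C = (26.30·25.00 + 1.840·588.0) / 28.14 = 1739/28.14 = 61.81 mg/L.
Set 61.81·exp(−k·t) = 16 → t = ln(61.81/16)/k = 54820 s = 15.23 h.
Distance = v·t = 0.36·54820 = 19740 m = 19.74 km.

19.7 km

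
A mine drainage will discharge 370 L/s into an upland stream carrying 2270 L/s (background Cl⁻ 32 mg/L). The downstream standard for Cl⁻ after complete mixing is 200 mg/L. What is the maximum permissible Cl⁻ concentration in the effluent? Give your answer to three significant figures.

At the limit, (Qr·Cr + Qe·Cₑ)/(Qr + Qe) = 200:
Cₑ = (2640·200 − 2270·32.00) / 370.0 = 1231 mg/L.

1230 mg/L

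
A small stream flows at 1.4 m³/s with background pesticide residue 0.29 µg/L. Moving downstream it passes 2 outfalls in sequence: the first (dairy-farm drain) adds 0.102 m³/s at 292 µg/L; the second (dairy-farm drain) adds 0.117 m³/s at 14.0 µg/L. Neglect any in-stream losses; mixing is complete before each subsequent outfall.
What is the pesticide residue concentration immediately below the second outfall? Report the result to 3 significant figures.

19.7 µg/L

Below outfall 1: Q → 1.502 m³/s, C = (1.400·0.2900 + 0.1020·292.0)/1.502 = 20.10 µg/L.
Below outfall 2: Q → 1.619 m³/s, C = (1.502·20.10 + 0.1170·14.00)/1.619 = 19.66 µg/L.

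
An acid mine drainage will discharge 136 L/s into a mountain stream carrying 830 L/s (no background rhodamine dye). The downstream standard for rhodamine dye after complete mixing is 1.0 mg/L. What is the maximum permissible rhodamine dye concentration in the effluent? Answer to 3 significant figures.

7.10 mg/L

At the limit, (Qr·Cr + Qe·Cₑ)/(Qr + Qe) = 1.0:
Cₑ = (966.0·1.0 − 830.0·0) / 136.0 = 7.103 mg/L.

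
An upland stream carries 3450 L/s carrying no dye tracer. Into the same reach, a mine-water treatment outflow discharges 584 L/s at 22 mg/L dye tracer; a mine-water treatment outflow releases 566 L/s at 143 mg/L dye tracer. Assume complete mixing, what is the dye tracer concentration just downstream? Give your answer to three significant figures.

Mixed concentration C = ΣQC/ΣQ = (3450·0 + 584.0·22.00 + 566.0·143.0) / 4600 = 93790/4600 = 20.39 mg/L.

20.4 mg/L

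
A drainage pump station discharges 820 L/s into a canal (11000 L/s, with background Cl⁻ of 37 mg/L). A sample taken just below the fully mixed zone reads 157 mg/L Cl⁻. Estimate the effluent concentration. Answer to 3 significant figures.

1770 mg/L

Mass balance: 11000·37.00 + 820.0·Cₑ = 11820·157.0
→ Cₑ = (11820·157.0 − 11000·37.00) / 820.0 = 1767 mg/L.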